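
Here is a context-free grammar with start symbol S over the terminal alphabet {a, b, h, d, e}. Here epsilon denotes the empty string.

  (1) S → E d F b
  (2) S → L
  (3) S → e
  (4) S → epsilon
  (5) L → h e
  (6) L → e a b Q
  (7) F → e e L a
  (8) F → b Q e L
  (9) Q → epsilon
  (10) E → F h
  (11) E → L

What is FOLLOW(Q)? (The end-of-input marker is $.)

{$, a, b, d, e, h}

FIRST(L) = {e, h}
FIRST(F) = {b, e}
FIRST(Q) = {epsilon}
FIRST(E) = {b, e, h}  (via F h, L)
FIRST(S) = {epsilon, b, e, h}  (via E d F b, L)
FOLLOW(S) includes $ since S is the start symbol.
FOLLOW(S): S appears on no right-hand side. Thus FOLLOW(S) = {$}.
FOLLOW(F): in S→E d F b, F is followed by b with FIRST {b}; in E→F h, F is followed by h with FIRST {h}. Thus FOLLOW(F) = {b, h}.
FOLLOW(E): in S→E d F b, E is followed by d F b with FIRST {d}. Thus FOLLOW(E) = {d}.
FOLLOW(L): in S→L, the suffix after L is empty, so FOLLOW(L) ⊇ FOLLOW(S) = {$}; in F→e e L a, L is followed by a with FIRST {a}; in F→b Q e L, the suffix after L is empty, so FOLLOW(L) ⊇ FOLLOW(F) = {b, h}; in E→L, the suffix after L is empty, so FOLLOW(L) ⊇ FOLLOW(E) = {d}. Thus FOLLOW(L) = {$, a, b, d, h}.
FOLLOW(Q): in L→e a b Q, the suffix after Q is empty, so FOLLOW(Q) ⊇ FOLLOW(L) = {$, a, b, d, h}; in F→b Q e L, Q is followed by e L with FIRST {e}. Thus FOLLOW(Q) = {$, a, b, d, e, h}.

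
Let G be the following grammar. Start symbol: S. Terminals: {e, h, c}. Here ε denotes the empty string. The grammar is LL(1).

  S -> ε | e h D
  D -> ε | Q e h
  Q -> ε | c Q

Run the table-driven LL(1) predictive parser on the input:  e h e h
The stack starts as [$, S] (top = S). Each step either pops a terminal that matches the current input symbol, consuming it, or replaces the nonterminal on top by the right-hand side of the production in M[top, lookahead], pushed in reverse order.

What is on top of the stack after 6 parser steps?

h

step 1: stack=$ S  input=e h e h $  — expand S -> e h D
step 2: stack=$ D h e  input=e h e h $  — match e
step 3: stack=$ D h  input=h e h $  — match h
step 4: stack=$ D  input=e h $  — expand D -> Q e h
step 5: stack=$ h e Q  input=e h $  — expand Q -> ε
step 6: stack=$ h e  input=e h $  — match e
Stack after step 6: $ h (top = h).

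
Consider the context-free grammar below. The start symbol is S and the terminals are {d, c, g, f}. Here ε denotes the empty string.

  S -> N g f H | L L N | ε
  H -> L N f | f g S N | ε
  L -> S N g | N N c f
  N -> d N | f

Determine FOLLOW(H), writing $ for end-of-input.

FIRST(N) = {d, f}
FIRST(S) = {ε, d, f}  (via N g f H, L L N)
FIRST(L) = {d, f}  (via S N g, N N c f)
FIRST(H) = {ε, d, f}  (via L N f)
FOLLOW(S) includes $ since S is the start symbol.
FOLLOW(S): in H->f g S N, S is followed by N with FIRST {d, f}; in L->S N g, S is followed by N g with FIRST {d, f}. Thus FOLLOW(S) = {$, d, f}.
FOLLOW(H): in S->N g f H, the suffix after H is empty, so FOLLOW(H) ⊇ FOLLOW(S) = {$, d, f}. Thus FOLLOW(H) = {$, d, f}.
FOLLOW(L): in S->L L N (occurrence 1), L is followed by L N with FIRST {d, f}; in S->L L N (occurrence 2), L is followed by N with FIRST {d, f}; in H->L N f, L is followed by N f with FIRST {d, f}. Thus FOLLOW(L) = {d, f}.
FOLLOW(N): in S->N g f H, N is followed by g f H with FIRST {g}; in S->L L N, the suffix after N is empty, so FOLLOW(N) ⊇ FOLLOW(S) = {$, d, f}; in H->L N f, N is followed by f with FIRST {f}; in H->f g S N, the suffix after N is empty, so FOLLOW(N) ⊇ FOLLOW(H) = {$, d, f}; in L->S N g, N is followed by g with FIRST {g}; in L->N N c f (occurrence 1), N is followed by N c f with FIRST {d, f}; in L->N N c f (occurrence 2), N is followed by c f with FIRST {c}; in N->d N, the suffix after N is empty (adds nothing new). Thus FOLLOW(N) = {$, c, d, f, g}.

{$, d, f}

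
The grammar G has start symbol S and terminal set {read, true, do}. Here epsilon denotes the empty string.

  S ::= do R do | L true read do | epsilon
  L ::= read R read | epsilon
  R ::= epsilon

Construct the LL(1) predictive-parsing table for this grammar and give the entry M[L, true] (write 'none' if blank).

FIRST(L) = {epsilon, read}
FIRST(R) = {epsilon}
FIRST(S) = {epsilon, do, read, true}  (via L true read do)
FOLLOW(S) includes $ since S is the start symbol.
FOLLOW(L): in S::=L true read do, L is followed by true read do with FIRST {true}. Thus FOLLOW(L) = {true}.
For L ::= read R read: FIRST(read R read) = {read}, so it goes in M[L, t] for t ∈ {read}.
For L ::= epsilon: FIRST(epsilon) = {epsilon}, so it goes in M[L, t] for t ∈ {}; since epsilon ∈ FIRST, also for every t ∈ FOLLOW(L) = {true}.

L ::= epsilon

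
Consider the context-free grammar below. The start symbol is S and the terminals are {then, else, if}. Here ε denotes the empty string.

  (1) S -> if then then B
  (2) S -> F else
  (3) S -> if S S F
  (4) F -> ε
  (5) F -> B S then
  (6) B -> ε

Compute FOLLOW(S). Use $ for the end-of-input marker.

{$, else, if, then}

FIRST(B): from B->ε we get {ε}. So FIRST(B) = {ε}.
FIRST(S): from S->if then then B we get {if}; from S->F else we get {else, if}; from S->if S S F we get {if}. So FIRST(S) = {else, if}.
FIRST(F): from F->ε we get {ε}; from F->B S then we get {else, if}. So FIRST(F) = {ε, else, if}.
FOLLOW(S) includes $ since S is the start symbol.
FOLLOW(S): in S->if S S F (occurrence 1), S is followed by S F with FIRST {else, if}; in S->if S S F (occurrence 2), S is followed by F with FIRST {ε, else, if}; in S->if S S F (occurrence 2), the suffix after S is nullable (adds nothing new); in F->B S then, S is followed by then with FIRST {then}. Thus FOLLOW(S) = {$, else, if, then}.
FOLLOW(F): in S->F else, F is followed by else with FIRST {else}; in S->if S S F, the suffix after F is empty, so FOLLOW(F) ⊇ FOLLOW(S) = {$, else, if, then}. Thus FOLLOW(F) = {$, else, if, then}.
FOLLOW(B): in S->if then then B, the suffix after B is empty, so FOLLOW(B) ⊇ FOLLOW(S) = {$, else, if, then}; in F->B S then, B is followed by S then with FIRST {else, if}. Thus FOLLOW(B) = {$, else, if, then}.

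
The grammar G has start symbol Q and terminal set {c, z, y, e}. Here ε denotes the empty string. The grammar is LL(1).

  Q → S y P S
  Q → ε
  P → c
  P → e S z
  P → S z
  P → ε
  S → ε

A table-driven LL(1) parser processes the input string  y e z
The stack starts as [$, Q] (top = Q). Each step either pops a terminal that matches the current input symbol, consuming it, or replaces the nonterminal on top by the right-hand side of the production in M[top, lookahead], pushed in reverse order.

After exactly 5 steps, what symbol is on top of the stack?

S

     Stack      Input    Action
  1  $ Q        y e z $  expand Q → S y P S
  2  $ S P y S  y e z $  expand S → ε
  3  $ S P y    y e z $  match y
  4  $ S P      e z $    expand P → e S z
  5  $ S z S e  e z $    match e
Stack after step 5: $ S z S (top = S).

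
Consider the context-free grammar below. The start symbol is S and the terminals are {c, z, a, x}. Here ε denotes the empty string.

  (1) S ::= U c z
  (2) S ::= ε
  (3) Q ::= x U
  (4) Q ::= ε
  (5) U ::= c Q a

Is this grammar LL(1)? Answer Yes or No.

FIRST(S) = {ε, c}
FIRST(Q) = {ε, x}
FIRST(U) = {c}
FOLLOW(S) = {$}
FOLLOW(Q) = {a}
FOLLOW(U) = {a, c}
Each cell of M receives at most one production.

Yes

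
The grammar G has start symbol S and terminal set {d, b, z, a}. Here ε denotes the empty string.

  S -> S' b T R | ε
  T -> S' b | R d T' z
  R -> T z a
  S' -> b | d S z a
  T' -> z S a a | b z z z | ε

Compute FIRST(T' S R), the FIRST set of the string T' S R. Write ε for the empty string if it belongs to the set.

FIRST(S'): from S'->b we get {b}; from S'->d S z a we get {d}. So FIRST(S') = {b, d}.
FIRST(T'): from T'->z S a a we get {z}; from T'->b z z z we get {b}; from T'->ε we get {ε}. So FIRST(T') = {ε, b, z}.
FIRST(S): from S->S' b T R we get {b, d}; from S->ε we get {ε}. So FIRST(S) = {ε, b, d}.
FIRST(T): from T->S' b we get {b, d}; from T->R d T' z we get {b, d}. So FIRST(T) = {b, d}.
FIRST(R): from R->T z a we get {b, d}. So FIRST(R) = {b, d}.
FIRST(T' S R): take FIRST of each symbol in turn, carrying on past any symbol whose FIRST contains ε; result {b, d, z}.

{b, d, z}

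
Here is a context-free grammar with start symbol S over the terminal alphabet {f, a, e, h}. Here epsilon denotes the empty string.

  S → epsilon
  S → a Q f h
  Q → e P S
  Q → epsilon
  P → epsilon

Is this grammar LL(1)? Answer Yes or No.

Yes

FIRST(S) = {epsilon, a}
FIRST(Q) = {epsilon, e}
FIRST(P) = {epsilon}
FOLLOW(S) = {$, f}
FOLLOW(Q) = {f}
FOLLOW(P) = {a, f}
Each cell of M receives at most one production.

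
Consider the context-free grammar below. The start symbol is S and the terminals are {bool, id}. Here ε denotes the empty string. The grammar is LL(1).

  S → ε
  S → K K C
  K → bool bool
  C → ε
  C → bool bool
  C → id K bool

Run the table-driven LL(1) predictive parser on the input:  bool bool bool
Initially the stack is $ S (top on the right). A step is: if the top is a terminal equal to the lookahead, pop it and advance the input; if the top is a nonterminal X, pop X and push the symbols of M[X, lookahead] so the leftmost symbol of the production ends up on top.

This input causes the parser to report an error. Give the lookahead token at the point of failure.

$

     Stack            Input             Action
  1  $ S              bool bool bool $  expand S → K K C
  2  $ C K K          bool bool bool $  expand K → bool bool
  3  $ C K bool bool  bool bool bool $  match bool
  4  $ C K bool       bool bool $       match bool
  5  $ C K            bool $            expand K → bool bool
  6  $ C bool bool    bool $            match bool
  7  $ C bool         $                 error: top is terminal bool but lookahead is $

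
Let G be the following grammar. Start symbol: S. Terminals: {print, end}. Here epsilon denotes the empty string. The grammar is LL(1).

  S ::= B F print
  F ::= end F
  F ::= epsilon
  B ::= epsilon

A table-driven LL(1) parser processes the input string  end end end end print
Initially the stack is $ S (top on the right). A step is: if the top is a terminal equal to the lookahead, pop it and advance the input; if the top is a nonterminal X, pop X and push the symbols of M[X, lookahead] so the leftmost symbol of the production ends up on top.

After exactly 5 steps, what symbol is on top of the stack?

     Stack          Input                    Action
  1  $ S            end end end end print $  expand S ::= B F print
  2  $ print F B    end end end end print $  expand B ::= epsilon
  3  $ print F      end end end end print $  expand F ::= end F
  4  $ print F end  end end end end print $  match end
  5  $ print F      end end end print $      expand F ::= end F
Stack after step 5: $ print F end (top = end).

end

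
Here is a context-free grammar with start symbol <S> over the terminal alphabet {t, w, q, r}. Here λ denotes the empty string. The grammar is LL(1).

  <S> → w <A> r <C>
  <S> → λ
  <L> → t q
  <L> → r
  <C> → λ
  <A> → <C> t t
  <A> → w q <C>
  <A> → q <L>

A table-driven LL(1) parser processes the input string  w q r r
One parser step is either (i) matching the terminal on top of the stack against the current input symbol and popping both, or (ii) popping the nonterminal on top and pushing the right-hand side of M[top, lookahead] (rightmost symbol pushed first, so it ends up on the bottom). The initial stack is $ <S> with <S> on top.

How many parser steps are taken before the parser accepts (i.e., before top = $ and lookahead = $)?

8

step 1: stack=$ <S>  input=w q r r $  — expand <S> → w <A> r <C>
step 2: stack=$ <C> r <A> w  input=w q r r $  — match w
step 3: stack=$ <C> r <A>  input=q r r $  — expand <A> → q <L>
step 4: stack=$ <C> r <L> q  input=q r r $  — match q
step 5: stack=$ <C> r <L>  input=r r $  — expand <L> → r
step 6: stack=$ <C> r r  input=r r $  — match r
step 7: stack=$ <C> r  input=r $  — match r
step 8: stack=$ <C>  input=$  — expand <C> → λ
Accept reached after 8 steps.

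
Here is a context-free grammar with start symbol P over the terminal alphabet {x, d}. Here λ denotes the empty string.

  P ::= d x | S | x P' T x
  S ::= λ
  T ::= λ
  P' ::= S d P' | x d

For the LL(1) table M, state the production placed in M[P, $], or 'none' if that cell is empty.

FIRST(S) = {λ}
FIRST(T) = {λ}
FIRST(P) = {λ, d, x}  (via S)
FIRST(P') = {d, x}  (via S d P')
FOLLOW(P) includes $ since P is the start symbol.
FOLLOW(P): P appears on no right-hand side. Thus FOLLOW(P) = {$}.
For P ::= d x: FIRST(d x) = {d}, so it goes in M[P, t] for t ∈ {d}.
For P ::= S: FIRST(S) = {λ}, so it goes in M[P, t] for t ∈ {}; since λ ∈ FIRST, also for every t ∈ FOLLOW(P) = {$}.
For P ::= x P' T x: FIRST(x P' T x) = {x}, so it goes in M[P, t] for t ∈ {x}.

P ::= S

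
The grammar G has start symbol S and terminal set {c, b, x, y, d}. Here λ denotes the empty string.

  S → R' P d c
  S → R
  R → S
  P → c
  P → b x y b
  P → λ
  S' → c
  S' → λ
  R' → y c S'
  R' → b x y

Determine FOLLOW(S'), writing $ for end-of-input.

FIRST(P) = {λ, b, c}
FIRST(S') = {λ, c}
FIRST(R') = {b, y}
FIRST(S) = {b, y}  (via R' P d c, R)
FIRST(R) = {b, y}  (via S)
FOLLOW(S) includes $ since S is the start symbol.
FOLLOW(P): in S→R' P d c, P is followed by d c with FIRST {d}. Thus FOLLOW(P) = {d}.
FOLLOW(R'): in S→R' P d c, R' is followed by P d c with FIRST {b, c, d}. Thus FOLLOW(R') = {b, c, d}.
FOLLOW(S'): in R'→y c S', the suffix after S' is empty, so FOLLOW(S') ⊇ FOLLOW(R') = {b, c, d}. Thus FOLLOW(S') = {b, c, d}.
FOLLOW(S): in R→S, the suffix after S is empty, so FOLLOW(S) ⊇ FOLLOW(R) = {$}. Thus FOLLOW(S) = {$}.
FOLLOW(R): in S→R, the suffix after R is empty, so FOLLOW(R) ⊇ FOLLOW(S) = {$}. Thus FOLLOW(R) = {$}.

{b, c, d}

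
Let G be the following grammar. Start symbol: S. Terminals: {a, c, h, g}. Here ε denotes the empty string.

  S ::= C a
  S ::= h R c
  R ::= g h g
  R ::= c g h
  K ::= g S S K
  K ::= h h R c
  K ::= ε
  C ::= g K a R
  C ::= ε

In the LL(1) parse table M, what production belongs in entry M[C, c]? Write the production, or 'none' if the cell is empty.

none

FIRST(R): from R::=g h g we get {g}; from R::=c g h we get {c}. So FIRST(R) = {c, g}.
FIRST(K): from K::=g S S K we get {g}; from K::=h h R c we get {h}; from K::=ε we get {ε}. So FIRST(K) = {ε, g, h}.
FIRST(C): from C::=g K a R we get {g}; from C::=ε we get {ε}. So FIRST(C) = {ε, g}.
FIRST(S): from S::=C a we get {a, g}; from S::=h R c we get {h}. So FIRST(S) = {a, g, h}.
FOLLOW(S) includes $ since S is the start symbol.
FOLLOW(C): in S::=C a, C is followed by a with FIRST {a}. Thus FOLLOW(C) = {a}.
For C ::= g K a R: FIRST(g K a R) = {g}, so it goes in M[C, t] for t ∈ {g}.
For C ::= ε: FIRST(ε) = {ε}, so it goes in M[C, t] for t ∈ {}; since ε ∈ FIRST, also for every t ∈ FOLLOW(C) = {a}.
None of these place a production in M[C, c].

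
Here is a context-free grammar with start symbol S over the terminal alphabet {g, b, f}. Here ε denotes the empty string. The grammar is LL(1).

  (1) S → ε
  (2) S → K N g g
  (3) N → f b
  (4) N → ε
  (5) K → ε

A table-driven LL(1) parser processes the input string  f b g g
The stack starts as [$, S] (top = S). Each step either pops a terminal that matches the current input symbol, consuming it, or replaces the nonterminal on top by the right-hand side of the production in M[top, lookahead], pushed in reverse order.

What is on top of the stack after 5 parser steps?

     Stack      Input      Action
  1  $ S        f b g g $  expand S → K N g g
  2  $ g g N K  f b g g $  expand K → ε
  3  $ g g N    f b g g $  expand N → f b
  4  $ g g b f  f b g g $  match f
  5  $ g g b    b g g $    match b
Stack after step 5: $ g g (top = g).

g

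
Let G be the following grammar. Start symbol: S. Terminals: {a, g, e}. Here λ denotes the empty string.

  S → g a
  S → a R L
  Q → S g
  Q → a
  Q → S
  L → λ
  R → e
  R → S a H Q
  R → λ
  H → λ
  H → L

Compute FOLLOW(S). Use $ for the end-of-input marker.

{$, a, g}

FIRST(S): from S→g a we get {g}; from S→a R L we get {a}. So FIRST(S) = {a, g}.
FIRST(L): from L→λ we get {λ}. So FIRST(L) = {λ}.
FIRST(Q): from Q→S g we get {a, g}; from Q→a we get {a}; from Q→S we get {a, g}. So FIRST(Q) = {a, g}.
FIRST(R): from R→e we get {e}; from R→S a H Q we get {a, g}; from R→λ we get {λ}. So FIRST(R) = {λ, a, e, g}.
FIRST(H): from H→λ we get {λ}; from H→L we get {λ}. So FIRST(H) = {λ}.
FOLLOW(S) includes $ since S is the start symbol.
FOLLOW(H): in R→S a H Q, H is followed by Q with FIRST {a, g}. Thus FOLLOW(H) = {a, g}.
FOLLOW(S): in Q→S g, S is followed by g with FIRST {g}; in Q→S, the suffix after S is empty, so FOLLOW(S) ⊇ FOLLOW(Q) = {$, a, g}; in R→S a H Q, S is followed by a H Q with FIRST {a}. Thus FOLLOW(S) = {$, a, g}.
FOLLOW(L): in S→a R L, the suffix after L is empty, so FOLLOW(L) ⊇ FOLLOW(S) = {$, a, g}; in H→L, the suffix after L is empty, so FOLLOW(L) ⊇ FOLLOW(H) = {a, g}. Thus FOLLOW(L) = {$, a, g}.
FOLLOW(R): in S→a R L, R is followed by L with FIRST {λ}; in S→a R L, the suffix after R is nullable, so FOLLOW(R) ⊇ FOLLOW(S) = {$, a, g}. Thus FOLLOW(R) = {$, a, g}.
FOLLOW(Q): in R→S a H Q, the suffix after Q is empty, so FOLLOW(Q) ⊇ FOLLOW(R) = {$, a, g}. Thus FOLLOW(Q) = {$, a, g}.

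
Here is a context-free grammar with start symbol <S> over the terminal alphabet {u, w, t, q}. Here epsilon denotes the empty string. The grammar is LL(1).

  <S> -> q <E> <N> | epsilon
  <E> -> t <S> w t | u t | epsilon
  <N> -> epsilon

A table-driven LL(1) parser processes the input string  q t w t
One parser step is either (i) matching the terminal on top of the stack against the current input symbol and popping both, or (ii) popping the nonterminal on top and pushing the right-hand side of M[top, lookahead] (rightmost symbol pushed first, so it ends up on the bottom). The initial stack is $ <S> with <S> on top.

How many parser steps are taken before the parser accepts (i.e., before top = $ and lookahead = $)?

     Stack            Input      Action
  1  $ <S>            q t w t $  expand <S> -> q <E> <N>
  2  $ <N> <E> q      q t w t $  match q
  3  $ <N> <E>        t w t $    expand <E> -> t <S> w t
  4  $ <N> t w <S> t  t w t $    match t
  5  $ <N> t w <S>    w t $      expand <S> -> epsilon
  6  $ <N> t w        w t $      match w
  7  $ <N> t          t $        match t
  8  $ <N>            $          expand <N> -> epsilon
Accept reached after 8 steps.

8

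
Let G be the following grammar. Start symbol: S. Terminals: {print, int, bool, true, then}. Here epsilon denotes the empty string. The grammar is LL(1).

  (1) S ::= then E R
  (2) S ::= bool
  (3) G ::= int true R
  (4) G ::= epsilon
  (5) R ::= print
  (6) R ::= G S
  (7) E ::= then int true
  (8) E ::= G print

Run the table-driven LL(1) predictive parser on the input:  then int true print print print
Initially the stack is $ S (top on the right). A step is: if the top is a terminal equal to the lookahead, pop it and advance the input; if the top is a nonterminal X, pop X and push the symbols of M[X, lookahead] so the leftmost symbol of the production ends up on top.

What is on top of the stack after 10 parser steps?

      Stack                 Input                              Action
   1  $ S                   then int true print print print $  expand S ::= then E R
   2  $ R E then            then int true print print print $  match then
   3  $ R E                 int true print print print $       expand E ::= G print
   4  $ R print G           int true print print print $       expand G ::= int true R
   5  $ R print R true int  int true print print print $       match int
   6  $ R print R true      true print print print $           match true
   7  $ R print R           print print print $                expand R ::= print
   8  $ R print print       print print print $                match print
   9  $ R print             print print $                      match print
  10  $ R                   print $                            expand R ::= print
Stack after step 10: $ print (top = print).

print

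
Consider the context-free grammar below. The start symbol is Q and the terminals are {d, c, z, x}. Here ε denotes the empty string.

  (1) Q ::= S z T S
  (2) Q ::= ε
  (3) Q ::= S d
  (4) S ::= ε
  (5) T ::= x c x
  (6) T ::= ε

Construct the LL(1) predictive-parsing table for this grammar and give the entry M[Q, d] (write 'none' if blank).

FIRST(S) = {ε}
FIRST(T) = {ε, x}
FIRST(Q) = {ε, d, z}  (via S z T S, S d)
FOLLOW(Q) includes $ since Q is the start symbol.
FOLLOW(Q): Q appears on no right-hand side. Thus FOLLOW(Q) = {$}.
For Q ::= S z T S: FIRST(S z T S) = {z}, so it goes in M[Q, t] for t ∈ {z}.
For Q ::= ε: FIRST(ε) = {ε}, so it goes in M[Q, t] for t ∈ {}; since ε ∈ FIRST, also for every t ∈ FOLLOW(Q) = {$}.
For Q ::= S d: FIRST(S d) = {d}, so it goes in M[Q, t] for t ∈ {d}.

Q ::= S d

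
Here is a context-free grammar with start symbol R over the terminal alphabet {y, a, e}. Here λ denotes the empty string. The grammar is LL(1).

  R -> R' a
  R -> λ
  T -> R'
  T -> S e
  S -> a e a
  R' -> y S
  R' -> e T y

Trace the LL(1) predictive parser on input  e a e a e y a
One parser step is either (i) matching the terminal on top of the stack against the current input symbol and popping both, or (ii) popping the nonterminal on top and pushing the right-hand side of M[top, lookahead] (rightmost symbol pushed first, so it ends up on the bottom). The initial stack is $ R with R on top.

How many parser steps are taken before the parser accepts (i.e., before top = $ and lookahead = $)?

11

      Stack          Input            Action
   1  $ R            e a e a e y a $  expand R -> R' a
   2  $ a R'         e a e a e y a $  expand R' -> e T y
   3  $ a y T e      e a e a e y a $  match e
   4  $ a y T        a e a e y a $    expand T -> S e
   5  $ a y e S      a e a e y a $    expand S -> a e a
   6  $ a y e a e a  a e a e y a $    match a
   7  $ a y e a e    e a e y a $      match e
   8  $ a y e a      a e y a $        match a
   9  $ a y e        e y a $          match e
  10  $ a y          y a $            match y
  11  $ a            a $              match a
Accept reached after 11 steps.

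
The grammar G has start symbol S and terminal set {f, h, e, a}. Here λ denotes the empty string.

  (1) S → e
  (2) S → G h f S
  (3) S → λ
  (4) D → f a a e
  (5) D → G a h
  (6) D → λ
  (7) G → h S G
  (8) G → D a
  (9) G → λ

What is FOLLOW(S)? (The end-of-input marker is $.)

{$, a, f, h}

FIRST(S): from S→e we get {e}; from S→G h f S we get {a, f, h}; from S→λ we get {λ}. So FIRST(S) = {λ, a, e, f, h}.
FIRST(D): from D→f a a e we get {f}; from D→G a h we get {a, f, h}; from D→λ we get {λ}. So FIRST(D) = {λ, a, f, h}.
FIRST(G): from G→h S G we get {h}; from G→D a we get {a, f, h}; from G→λ we get {λ}. So FIRST(G) = {λ, a, f, h}.
FOLLOW(S) includes $ since S is the start symbol.
FOLLOW(D): in G→D a, D is followed by a with FIRST {a}. Thus FOLLOW(D) = {a}.
FOLLOW(G): in S→G h f S, G is followed by h f S with FIRST {h}; in D→G a h, G is followed by a h with FIRST {a}; in G→h S G, the suffix after G is empty (adds nothing new). Thus FOLLOW(G) = {a, h}.
FOLLOW(S): in S→G h f S, the suffix after S is empty (adds nothing new); in G→h S G, S is followed by G with FIRST {λ, a, f, h}; in G→h S G, the suffix after S is nullable, so FOLLOW(S) ⊇ FOLLOW(G) = {a, h}. Thus FOLLOW(S) = {$, a, f, h}.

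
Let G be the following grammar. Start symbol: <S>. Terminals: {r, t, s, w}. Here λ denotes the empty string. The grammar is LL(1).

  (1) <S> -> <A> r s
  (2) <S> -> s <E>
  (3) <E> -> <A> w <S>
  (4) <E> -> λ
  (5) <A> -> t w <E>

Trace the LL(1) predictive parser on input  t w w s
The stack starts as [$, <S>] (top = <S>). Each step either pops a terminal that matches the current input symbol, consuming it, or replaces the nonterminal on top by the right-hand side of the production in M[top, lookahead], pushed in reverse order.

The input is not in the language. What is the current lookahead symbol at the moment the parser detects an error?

w

     Stack          Input      Action
  1  $ <S>          t w w s $  expand <S> -> <A> r s
  2  $ s r <A>      t w w s $  expand <A> -> t w <E>
  3  $ s r <E> w t  t w w s $  match t
  4  $ s r <E> w    w w s $    match w
  5  $ s r <E>      w s $      expand <E> -> λ
  6  $ s r          w s $      error: top is terminal r but lookahead is w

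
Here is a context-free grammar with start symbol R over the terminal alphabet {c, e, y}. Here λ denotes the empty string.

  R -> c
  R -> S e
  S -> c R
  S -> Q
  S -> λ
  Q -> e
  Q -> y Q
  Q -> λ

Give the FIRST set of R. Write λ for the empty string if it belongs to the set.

{c, e, y}

FIRST(Q): from Q->e we get {e}; from Q->y Q we get {y}; from Q->λ we get {λ}. So FIRST(Q) = {λ, e, y}.
FIRST(S): from S->c R we get {c}; from S->Q we get {λ, e, y}; from S->λ we get {λ}. So FIRST(S) = {λ, c, e, y}.
FIRST(R): from R->c we get {c}; from R->S e we get {c, e, y}. So FIRST(R) = {c, e, y}.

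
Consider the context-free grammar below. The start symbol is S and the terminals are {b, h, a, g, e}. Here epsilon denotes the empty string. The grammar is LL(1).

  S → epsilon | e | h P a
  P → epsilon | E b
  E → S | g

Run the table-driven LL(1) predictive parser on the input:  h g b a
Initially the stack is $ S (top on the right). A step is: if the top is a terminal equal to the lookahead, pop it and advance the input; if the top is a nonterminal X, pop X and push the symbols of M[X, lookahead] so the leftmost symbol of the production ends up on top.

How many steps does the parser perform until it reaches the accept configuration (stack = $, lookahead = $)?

7

     Stack    Input      Action
  1  $ S      h g b a $  expand S → h P a
  2  $ a P h  h g b a $  match h
  3  $ a P    g b a $    expand P → E b
  4  $ a b E  g b a $    expand E → g
  5  $ a b g  g b a $    match g
  6  $ a b    b a $      match b
  7  $ a      a $        match a
Accept reached after 7 steps.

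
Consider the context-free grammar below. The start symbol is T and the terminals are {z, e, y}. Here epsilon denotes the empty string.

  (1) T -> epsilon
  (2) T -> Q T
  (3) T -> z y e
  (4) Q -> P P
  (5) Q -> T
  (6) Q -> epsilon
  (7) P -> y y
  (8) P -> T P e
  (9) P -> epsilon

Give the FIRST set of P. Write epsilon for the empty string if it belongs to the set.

{epsilon, e, y, z}

FIRST(T): from T->epsilon we get {epsilon}; from T->Q T we get {epsilon, e, y, z}; from T->z y e we get {z}. So FIRST(T) = {epsilon, e, y, z}.
FIRST(P): from P->y y we get {y}; from P->T P e we get {e, y, z}; from P->epsilon we get {epsilon}. So FIRST(P) = {epsilon, e, y, z}.
FIRST(Q): from Q->P P we get {epsilon, e, y, z}; from Q->T we get {epsilon, e, y, z}; from Q->epsilon we get {epsilon}. So FIRST(Q) = {epsilon, e, y, z}.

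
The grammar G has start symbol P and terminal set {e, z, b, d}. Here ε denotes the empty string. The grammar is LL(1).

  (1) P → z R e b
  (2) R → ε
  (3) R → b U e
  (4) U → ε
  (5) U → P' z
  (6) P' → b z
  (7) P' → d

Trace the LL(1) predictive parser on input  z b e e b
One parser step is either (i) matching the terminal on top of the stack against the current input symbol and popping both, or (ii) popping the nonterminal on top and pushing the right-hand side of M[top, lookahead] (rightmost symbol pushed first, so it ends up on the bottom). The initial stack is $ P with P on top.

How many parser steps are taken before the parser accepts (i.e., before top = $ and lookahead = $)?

     Stack        Input        Action
  1  $ P          z b e e b $  expand P → z R e b
  2  $ b e R z    z b e e b $  match z
  3  $ b e R      b e e b $    expand R → b U e
  4  $ b e e U b  b e e b $    match b
  5  $ b e e U    e e b $      expand U → ε
  6  $ b e e      e e b $      match e
  7  $ b e        e b $        match e
  8  $ b          b $          match b
Accept reached after 8 steps.

8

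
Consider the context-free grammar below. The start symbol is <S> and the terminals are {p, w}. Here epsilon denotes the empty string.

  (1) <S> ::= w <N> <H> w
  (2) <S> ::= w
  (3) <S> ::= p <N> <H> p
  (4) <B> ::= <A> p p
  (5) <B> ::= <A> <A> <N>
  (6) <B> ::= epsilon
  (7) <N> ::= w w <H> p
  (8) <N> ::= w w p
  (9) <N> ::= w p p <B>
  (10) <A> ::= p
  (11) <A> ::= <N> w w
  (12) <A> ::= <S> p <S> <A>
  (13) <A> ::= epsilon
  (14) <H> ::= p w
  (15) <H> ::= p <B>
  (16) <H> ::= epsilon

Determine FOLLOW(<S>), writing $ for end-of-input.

{$, p, w}

FIRST(<S>) = {p, w}
FIRST(<N>) = {w}
FIRST(<H>) = {epsilon, p}
FIRST(<A>) = {epsilon, p, w}  (via <N> w w, <S> p <S> <A>)
FIRST(<B>) = {epsilon, p, w}  (via <A> p p, <A> <A> <N>)
FOLLOW(<S>) includes $ since <S> is the start symbol.
FOLLOW(<A>): in <B>::=<A> p p, <A> is followed by p p with FIRST {p}; in <B>::=<A> <A> <N> (occurrence 1), <A> is followed by <A> <N> with FIRST {p, w}; in <B>::=<A> <A> <N> (occurrence 2), <A> is followed by <N> with FIRST {w}; in <A>::=<S> p <S> <A>, the suffix after <A> is empty (adds nothing new). Thus FOLLOW(<A>) = {p, w}.
FOLLOW(<S>): in <A>::=<S> p <S> <A> (occurrence 1), <S> is followed by p <S> <A> with FIRST {p}; in <A>::=<S> p <S> <A> (occurrence 2), <S> is followed by <A> with FIRST {epsilon, p, w}; in <A>::=<S> p <S> <A> (occurrence 2), the suffix after <S> is nullable, so FOLLOW(<S>) ⊇ FOLLOW(<A>) = {p, w}. Thus FOLLOW(<S>) = {$, p, w}.
FOLLOW(<H>): in <S>::=w <N> <H> w, <H> is followed by w with FIRST {w}; in <S>::=p <N> <H> p, <H> is followed by p with FIRST {p}; in <N>::=w w <H> p, <H> is followed by p with FIRST {p}. Thus FOLLOW(<H>) = {p, w}.
FOLLOW(<B>): in <N>::=w p p <B>, the suffix after <B> is empty, so FOLLOW(<B>) ⊇ FOLLOW(<N>) = {p, w}; in <H>::=p <B>, the suffix after <B> is empty, so FOLLOW(<B>) ⊇ FOLLOW(<H>) = {p, w}. Thus FOLLOW(<B>) = {p, w}.
FOLLOW(<N>): in <S>::=w <N> <H> w, <N> is followed by <H> w with FIRST {p, w}; in <S>::=p <N> <H> p, <N> is followed by <H> p with FIRST {p}; in <B>::=<A> <A> <N>, the suffix after <N> is empty, so FOLLOW(<N>) ⊇ FOLLOW(<B>) = {p, w}; in <A>::=<N> w w, <N> is followed by w w with FIRST {w}. Thus FOLLOW(<N>) = {p, w}.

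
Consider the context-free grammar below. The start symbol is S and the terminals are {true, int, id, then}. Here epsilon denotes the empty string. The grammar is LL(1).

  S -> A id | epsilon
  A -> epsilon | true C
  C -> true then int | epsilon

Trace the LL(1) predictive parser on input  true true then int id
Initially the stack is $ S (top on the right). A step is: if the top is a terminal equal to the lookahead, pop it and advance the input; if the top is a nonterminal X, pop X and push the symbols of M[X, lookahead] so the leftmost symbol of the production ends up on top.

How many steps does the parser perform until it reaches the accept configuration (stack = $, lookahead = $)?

     Stack               Input                    Action
  1  $ S                 true true then int id $  expand S -> A id
  2  $ id A              true true then int id $  expand A -> true C
  3  $ id C true         true true then int id $  match true
  4  $ id C              true then int id $       expand C -> true then int
  5  $ id int then true  true then int id $       match true
  6  $ id int then       then int id $            match then
  7  $ id int            int id $                 match int
  8  $ id                id $                     match id
Accept reached after 8 steps.

8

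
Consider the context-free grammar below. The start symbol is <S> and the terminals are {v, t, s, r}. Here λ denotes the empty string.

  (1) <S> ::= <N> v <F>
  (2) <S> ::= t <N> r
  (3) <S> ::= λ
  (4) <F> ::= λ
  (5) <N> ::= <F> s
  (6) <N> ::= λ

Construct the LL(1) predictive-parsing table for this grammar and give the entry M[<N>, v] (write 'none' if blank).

<N> ::= λ

FIRST(<F>): from <F>::=λ we get {λ}. So FIRST(<F>) = {λ}.
FIRST(<N>): from <N>::=<F> s we get {s}; from <N>::=λ we get {λ}. So FIRST(<N>) = {λ, s}.
FIRST(<S>): from <S>::=<N> v <F> we get {s, v}; from <S>::=t <N> r we get {t}; from <S>::=λ we get {λ}. So FIRST(<S>) = {λ, s, t, v}.
FOLLOW(<S>) includes $ since <S> is the start symbol.
FOLLOW(<N>): in <S>::=<N> v <F>, <N> is followed by v <F> with FIRST {v}; in <S>::=t <N> r, <N> is followed by r with FIRST {r}. Thus FOLLOW(<N>) = {r, v}.
For <N> ::= <F> s: FIRST(<F> s) = {s}, so it goes in M[<N>, t] for t ∈ {s}.
For <N> ::= λ: FIRST(λ) = {λ}, so it goes in M[<N>, t] for t ∈ {}; since λ ∈ FIRST, also for every t ∈ FOLLOW(<N>) = {r, v}.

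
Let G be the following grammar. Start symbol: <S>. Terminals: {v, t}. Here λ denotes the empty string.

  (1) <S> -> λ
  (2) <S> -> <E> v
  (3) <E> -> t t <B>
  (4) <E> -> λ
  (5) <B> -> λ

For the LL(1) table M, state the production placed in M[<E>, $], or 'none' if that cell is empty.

none

FIRST(<E>) = {λ, t}
FIRST(<B>) = {λ}
FIRST(<S>) = {λ, t, v}  (via <E> v)
FOLLOW(<S>) includes $ since <S> is the start symbol.
FOLLOW(<E>): in <S>-><E> v, <E> is followed by v with FIRST {v}. Thus FOLLOW(<E>) = {v}.
For <E> -> t t <B>: FIRST(t t <B>) = {t}, so it goes in M[<E>, t] for t ∈ {t}.
For <E> -> λ: FIRST(λ) = {λ}, so it goes in M[<E>, t] for t ∈ {}; since λ ∈ FIRST, also for every t ∈ FOLLOW(<E>) = {v}.
None of these place a production in M[<E>, $].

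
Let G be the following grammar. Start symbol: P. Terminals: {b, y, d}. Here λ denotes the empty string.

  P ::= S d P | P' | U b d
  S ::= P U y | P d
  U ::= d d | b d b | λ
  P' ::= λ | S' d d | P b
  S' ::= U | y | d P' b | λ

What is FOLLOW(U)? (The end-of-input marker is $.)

FIRST(U) = {λ, b, d}
FIRST(S') = {λ, b, d, y}  (via U)
FIRST(P) = {λ, b, d, y}  (via S d P, P', U b d)
FIRST(S) = {b, d, y}  (via P U y, P d)
FIRST(P') = {λ, b, d, y}  (via S' d d, P b)
FOLLOW(P) includes $ since P is the start symbol.
FOLLOW(P): in P::=S d P, the suffix after P is empty (adds nothing new); in S::=P U y, P is followed by U y with FIRST {b, d, y}; in S::=P d, P is followed by d with FIRST {d}; in P'::=P b, P is followed by b with FIRST {b}. Thus FOLLOW(P) = {$, b, d, y}.
FOLLOW(S): in P::=S d P, S is followed by d P with FIRST {d}. Thus FOLLOW(S) = {d}.
FOLLOW(P'): in P::=P', the suffix after P' is empty, so FOLLOW(P') ⊇ FOLLOW(P) = {$, b, d, y}; in S'::=d P' b, P' is followed by b with FIRST {b}. Thus FOLLOW(P') = {$, b, d, y}.
FOLLOW(S'): in P'::=S' d d, S' is followed by d d with FIRST {d}. Thus FOLLOW(S') = {d}.
FOLLOW(U): in P::=U b d, U is followed by b d with FIRST {b}; in S::=P U y, U is followed by y with FIRST {y}; in S'::=U, the suffix after U is empty, so FOLLOW(U) ⊇ FOLLOW(S') = {d}. Thus FOLLOW(U) = {b, d, y}.

{b, d, y}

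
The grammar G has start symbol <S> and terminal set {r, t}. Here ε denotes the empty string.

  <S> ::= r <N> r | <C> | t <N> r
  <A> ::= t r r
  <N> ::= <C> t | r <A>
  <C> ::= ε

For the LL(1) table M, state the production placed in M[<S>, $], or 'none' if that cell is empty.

FIRST(<A>): from <A>::=t r r we get {t}. So FIRST(<A>) = {t}.
FIRST(<C>): from <C>::=ε we get {ε}. So FIRST(<C>) = {ε}.
FIRST(<S>): from <S>::=r <N> r we get {r}; from <S>::=<C> we get {ε}; from <S>::=t <N> r we get {t}. So FIRST(<S>) = {ε, r, t}.
FIRST(<N>): from <N>::=<C> t we get {t}; from <N>::=r <A> we get {r}. So FIRST(<N>) = {r, t}.
FOLLOW(<S>) includes $ since <S> is the start symbol.
FOLLOW(<S>): <S> appears on no right-hand side. Thus FOLLOW(<S>) = {$}.
For <S> ::= r <N> r: FIRST(r <N> r) = {r}, so it goes in M[<S>, t] for t ∈ {r}.
For <S> ::= <C>: FIRST(<C>) = {ε}, so it goes in M[<S>, t] for t ∈ {}; since ε ∈ FIRST, also for every t ∈ FOLLOW(<S>) = {$}.
For <S> ::= t <N> r: FIRST(t <N> r) = {t}, so it goes in M[<S>, t] for t ∈ {t}.

<S> ::= <C>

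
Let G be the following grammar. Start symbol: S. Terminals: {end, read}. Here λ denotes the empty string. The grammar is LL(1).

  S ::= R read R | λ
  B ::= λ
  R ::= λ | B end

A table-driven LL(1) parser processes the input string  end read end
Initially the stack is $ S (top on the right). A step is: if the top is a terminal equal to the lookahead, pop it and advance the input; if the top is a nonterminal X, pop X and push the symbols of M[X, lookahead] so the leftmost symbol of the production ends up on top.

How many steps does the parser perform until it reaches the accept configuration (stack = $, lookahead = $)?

step 1: stack=$ S  input=end read end $  — expand S ::= R read R
step 2: stack=$ R read R  input=end read end $  — expand R ::= B end
step 3: stack=$ R read end B  input=end read end $  — expand B ::= λ
step 4: stack=$ R read end  input=end read end $  — match end
step 5: stack=$ R read  input=read end $  — match read
step 6: stack=$ R  input=end $  — expand R ::= B end
step 7: stack=$ end B  input=end $  — expand B ::= λ
step 8: stack=$ end  input=end $  — match end
Accept reached after 8 steps.

8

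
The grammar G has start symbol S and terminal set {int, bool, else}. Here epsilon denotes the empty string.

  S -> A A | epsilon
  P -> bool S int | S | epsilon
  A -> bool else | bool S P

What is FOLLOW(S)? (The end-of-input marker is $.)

{$, bool, int}

FIRST(A): from A->bool else we get {bool}; from A->bool S P we get {bool}. So FIRST(A) = {bool}.
FIRST(S): from S->A A we get {bool}; from S->epsilon we get {epsilon}. So FIRST(S) = {epsilon, bool}.
FIRST(P): from P->bool S int we get {bool}; from P->S we get {epsilon, bool}; from P->epsilon we get {epsilon}. So FIRST(P) = {epsilon, bool}.
FOLLOW(S) includes $ since S is the start symbol.
FOLLOW(S): in P->bool S int, S is followed by int with FIRST {int}; in P->S, the suffix after S is empty, so FOLLOW(S) ⊇ FOLLOW(P) = {$, bool, int}; in A->bool S P, S is followed by P with FIRST {epsilon, bool}; in A->bool S P, the suffix after S is nullable, so FOLLOW(S) ⊇ FOLLOW(A) = {$, bool, int}. Thus FOLLOW(S) = {$, bool, int}.
FOLLOW(A): in S->A A (occurrence 1), A is followed by A with FIRST {bool}; in S->A A (occurrence 2), the suffix after A is empty, so FOLLOW(A) ⊇ FOLLOW(S) = {$, bool, int}. Thus FOLLOW(A) = {$, bool, int}.
FOLLOW(P): in A->bool S P, the suffix after P is empty, so FOLLOW(P) ⊇ FOLLOW(A) = {$, bool, int}. Thus FOLLOW(P) = {$, bool, int}.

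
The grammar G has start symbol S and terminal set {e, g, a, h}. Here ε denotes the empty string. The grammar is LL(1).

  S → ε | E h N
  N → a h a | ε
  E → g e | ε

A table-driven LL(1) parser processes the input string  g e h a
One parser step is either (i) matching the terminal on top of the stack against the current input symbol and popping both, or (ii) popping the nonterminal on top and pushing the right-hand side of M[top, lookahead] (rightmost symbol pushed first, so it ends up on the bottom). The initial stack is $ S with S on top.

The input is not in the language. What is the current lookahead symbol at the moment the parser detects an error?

$

step 1: stack=$ S  input=g e h a $  — expand S → E h N
step 2: stack=$ N h E  input=g e h a $  — expand E → g e
step 3: stack=$ N h e g  input=g e h a $  — match g
step 4: stack=$ N h e  input=e h a $  — match e
step 5: stack=$ N h  input=h a $  — match h
step 6: stack=$ N  input=a $  — expand N → a h a
step 7: stack=$ a h a  input=a $  — match a
step 8: stack=$ a h  input=$  — error: top is terminal h but lookahead is $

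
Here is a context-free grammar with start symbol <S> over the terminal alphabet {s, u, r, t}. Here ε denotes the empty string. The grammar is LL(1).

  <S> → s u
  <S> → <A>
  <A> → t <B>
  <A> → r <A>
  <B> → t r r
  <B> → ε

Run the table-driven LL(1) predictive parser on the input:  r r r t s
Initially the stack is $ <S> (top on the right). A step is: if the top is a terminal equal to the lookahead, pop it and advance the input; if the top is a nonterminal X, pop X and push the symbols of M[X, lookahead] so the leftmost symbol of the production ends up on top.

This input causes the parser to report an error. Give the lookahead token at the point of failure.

s

      Stack    Input        Action
   1  $ <S>    r r r t s $  expand <S> → <A>
   2  $ <A>    r r r t s $  expand <A> → r <A>
   3  $ <A> r  r r r t s $  match r
   4  $ <A>    r r t s $    expand <A> → r <A>
   5  $ <A> r  r r t s $    match r
   6  $ <A>    r t s $      expand <A> → r <A>
   7  $ <A> r  r t s $      match r
   8  $ <A>    t s $        expand <A> → t <B>
   9  $ <B> t  t s $        match t
  10  $ <B>    s $          error: M[<B>, s] is empty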